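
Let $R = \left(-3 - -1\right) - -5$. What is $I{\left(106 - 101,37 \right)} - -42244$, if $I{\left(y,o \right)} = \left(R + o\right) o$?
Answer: $43724$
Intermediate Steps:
$R = 3$ ($R = \left(-3 + 1\right) + 5 = -2 + 5 = 3$)
$I{\left(y,o \right)} = o \left(3 + o\right)$ ($I{\left(y,o \right)} = \left(3 + o\right) o = o \left(3 + o\right)$)
$I{\left(106 - 101,37 \right)} - -42244 = 37 \left(3 + 37\right) - -42244 = 37 \cdot 40 + 42244 = 1480 + 42244 = 43724$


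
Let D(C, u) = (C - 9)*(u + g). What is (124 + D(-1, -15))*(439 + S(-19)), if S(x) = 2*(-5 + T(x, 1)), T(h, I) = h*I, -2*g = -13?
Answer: 81719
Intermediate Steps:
g = 13/2 (g = -1/2*(-13) = 13/2 ≈ 6.5000)
T(h, I) = I*h
D(C, u) = (-9 + C)*(13/2 + u) (D(C, u) = (C - 9)*(u + 13/2) = (-9 + C)*(13/2 + u))
S(x) = -10 + 2*x (S(x) = 2*(-5 + 1*x) = 2*(-5 + x) = -10 + 2*x)
(124 + D(-1, -15))*(439 + S(-19)) = (124 + (-117/2 - 9*(-15) + (13/2)*(-1) - 1*(-15)))*(439 + (-10 + 2*(-19))) = (124 + (-117/2 + 135 - 13/2 + 15))*(439 + (-10 - 38)) = (124 + 85)*(439 - 48) = 209*391 = 81719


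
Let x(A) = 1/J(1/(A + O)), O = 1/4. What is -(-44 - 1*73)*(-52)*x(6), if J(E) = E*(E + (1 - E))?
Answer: -38025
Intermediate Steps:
O = 1/4 (O = 1*(1/4) = 1/4 ≈ 0.25000)
J(E) = E (J(E) = E*1 = E)
x(A) = 1/4 + A (x(A) = 1/(1/(A + 1/4)) = 1/(1/(1/4 + A)) = 1/4 + A)
-(-44 - 1*73)*(-52)*x(6) = -(-44 - 1*73)*(-52)*(1/4 + 6) = -(-44 - 73)*(-52)*25/4 = -(-117*(-52))*25/4 = -6084*25/4 = -1*38025 = -38025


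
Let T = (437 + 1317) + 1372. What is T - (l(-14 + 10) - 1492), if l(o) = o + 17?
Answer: 4605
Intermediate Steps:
l(o) = 17 + o
T = 3126 (T = 1754 + 1372 = 3126)
T - (l(-14 + 10) - 1492) = 3126 - ((17 + (-14 + 10)) - 1492) = 3126 - ((17 - 4) - 1492) = 3126 - (13 - 1492) = 3126 - 1*(-1479) = 3126 + 1479 = 4605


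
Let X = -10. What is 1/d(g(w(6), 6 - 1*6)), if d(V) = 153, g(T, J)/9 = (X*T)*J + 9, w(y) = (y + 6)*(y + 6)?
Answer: 1/153 ≈ 0.0065359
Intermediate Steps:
w(y) = (6 + y)**2 (w(y) = (6 + y)*(6 + y) = (6 + y)**2)
g(T, J) = 81 - 90*J*T (g(T, J) = 9*((-10*T)*J + 9) = 9*(-10*J*T + 9) = 9*(9 - 10*J*T) = 81 - 90*J*T)
1/d(g(w(6), 6 - 1*6)) = 1/153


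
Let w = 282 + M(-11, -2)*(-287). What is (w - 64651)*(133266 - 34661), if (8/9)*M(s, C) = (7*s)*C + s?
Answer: -87198472205/8 ≈ -1.0900e+10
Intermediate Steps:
M(s, C) = 9*s/8 + 63*C*s/8 (M(s, C) = 9*((7*s)*C + s)/8 = 9*(7*C*s + s)/8 = 9*(s + 7*C*s)/8 = 9*s/8 + 63*C*s/8)
w = -367113/8 (w = 282 + ((9/8)*(-11)*(1 + 7*(-2)))*(-287) = 282 + ((9/8)*(-11)*(1 - 14))*(-287) = 282 + ((9/8)*(-11)*(-13))*(-287) = 282 + (1287/8)*(-287) = 282 - 369369/8 = -367113/8 ≈ -45889.)
(w - 64651)*(133266 - 34661) = (-367113/8 - 64651)*(133266 - 34661) = -884321/8*98605 = -87198472205/8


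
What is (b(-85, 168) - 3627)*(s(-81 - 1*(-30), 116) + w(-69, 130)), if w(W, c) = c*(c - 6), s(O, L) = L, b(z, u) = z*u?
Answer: -290738052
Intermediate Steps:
b(z, u) = u*z
w(W, c) = c*(-6 + c)
(b(-85, 168) - 3627)*(s(-81 - 1*(-30), 116) + w(-69, 130)) = (168*(-85) - 3627)*(116 + 130*(-6 + 130)) = (-14280 - 3627)*(116 + 130*124) = -17907*(116 + 16120) = -17907*16236 = -290738052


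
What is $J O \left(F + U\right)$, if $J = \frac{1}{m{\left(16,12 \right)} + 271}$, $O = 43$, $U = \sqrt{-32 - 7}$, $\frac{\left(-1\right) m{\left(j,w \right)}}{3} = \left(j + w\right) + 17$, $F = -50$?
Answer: $- \frac{1075}{68} + \frac{43 i \sqrt{39}}{136} \approx -15.809 + 1.9745 i$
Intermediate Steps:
$m{\left(j,w \right)} = -51 - 3 j - 3 w$ ($m{\left(j,w \right)} = - 3 \left(\left(j + w\right) + 17\right) = - 3 \left(17 + j + w\right) = -51 - 3 j - 3 w$)
$U = i \sqrt{39}$ ($U = \sqrt{-39} = i \sqrt{39} \approx 6.245 i$)
$J = \frac{1}{136}$ ($J = \frac{1}{\left(-51 - 48 - 36\right) + 271} = \frac{1}{-135 + 271} = \frac{1}{136} \approx 0.0073529$)
$J O \left(F + U\right) = \frac{43 \left(-50 + i \sqrt{39}\right)}{136} = \frac{-2150 + 43 i \sqrt{39}}{136} = - \frac{1075}{68} + \frac{43 i \sqrt{39}}{136}$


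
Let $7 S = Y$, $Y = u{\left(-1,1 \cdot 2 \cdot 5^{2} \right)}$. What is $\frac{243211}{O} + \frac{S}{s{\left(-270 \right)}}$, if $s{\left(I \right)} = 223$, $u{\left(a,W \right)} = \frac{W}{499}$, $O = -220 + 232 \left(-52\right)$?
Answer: $- \frac{189445918929}{9568486676} \approx -19.799$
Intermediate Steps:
$O = -12284$ ($O = -220 - 12064 = -12284$)
$u{\left(a,W \right)} = \frac{W}{499}$ ($u{\left(a,W \right)} = W \frac{1}{499} = \frac{W}{499}$)
$Y = \frac{50}{499}$ ($Y = \frac{1 \cdot 2 \cdot 5^{2}}{499} = \frac{2 \cdot 25}{499} = \frac{1}{499} \cdot 50 = \frac{50}{499} \approx 0.1002$)
$S = \frac{50}{3493}$ ($S = \frac{1}{7} \cdot \frac{50}{499} = \frac{50}{3493} \approx 0.014314$)
$\frac{243211}{O} + \frac{S}{s{\left(-270 \right)}} = \frac{243211}{-12284} + \frac{50}{3493 \cdot 223} = 243211 \left(- \frac{1}{12284}\right) + \frac{50}{3493} \cdot \frac{1}{223} = - \frac{243211}{12284} + \frac{50}{778939} = - \frac{189445918929}{9568486676}$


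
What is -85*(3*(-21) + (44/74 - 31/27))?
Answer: 5396650/999 ≈ 5402.1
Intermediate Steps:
-85*(3*(-21) + (44/74 - 31/27)) = -85*(-63 + (44*(1/74) - 31*1/27)) = -85*(-63 + (22/37 - 31/27)) = -85*(-63 - 553/999) = -85*(-63490/999) = 5396650/999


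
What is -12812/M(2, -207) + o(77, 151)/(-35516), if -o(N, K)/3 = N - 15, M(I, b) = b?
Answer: 227534747/3675906 ≈ 61.899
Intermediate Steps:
o(N, K) = 45 - 3*N (o(N, K) = -3*(N - 15) = -3*(-15 + N) = 45 - 3*N)
-12812/M(2, -207) + o(77, 151)/(-35516) = -12812/(-207) + (45 - 3*77)/(-35516) = -12812*(-1/207) + (45 - 231)*(-1/35516) = 12812/207 - 186*(-1/35516) = 12812/207 + 93/17758 = 227534747/3675906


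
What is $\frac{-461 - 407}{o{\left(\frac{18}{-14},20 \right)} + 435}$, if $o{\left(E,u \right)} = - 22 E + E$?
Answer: $- \frac{62}{33} \approx -1.8788$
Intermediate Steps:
$o{\left(E,u \right)} = - 21 E$
$\frac{-461 - 407}{o{\left(\frac{18}{-14},20 \right)} + 435} = \frac{-461 - 407}{- 21 \frac{18}{-14} + 435} = - \frac{868}{- 21 \cdot 18 \left(- \frac{1}{14}\right) + 435} = - \frac{868}{\left(-21\right) \left(- \frac{9}{7}\right) + 435} = - \frac{868}{27 + 435} = - \frac{868}{462} = \left(-868\right) \frac{1}{462} = - \frac{62}{33}$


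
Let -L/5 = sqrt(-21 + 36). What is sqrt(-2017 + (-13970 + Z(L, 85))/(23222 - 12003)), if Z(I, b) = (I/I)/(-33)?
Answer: I*sqrt(276636898313490)/370227 ≈ 44.925*I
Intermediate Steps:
L = -5*sqrt(15) (L = -5*sqrt(-21 + 36) = -5*sqrt(15) ≈ -19.365)
Z(I, b) = -1/33 (Z(I, b) = 1*(-1/33) = -1/33)
sqrt(-2017 + (-13970 + Z(L, 85))/(23222 - 12003)) = sqrt(-2017 + (-13970 - 1/33)/(23222 - 12003)) = sqrt(-2017 - 461011/33/11219) = sqrt(-2017 - 461011/33*1/11219) = sqrt(-2017 - 461011/370227) = sqrt(-747208870/370227) = I*sqrt(276636898313490)/370227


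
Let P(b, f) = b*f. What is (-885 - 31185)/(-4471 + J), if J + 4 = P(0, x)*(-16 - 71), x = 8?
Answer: 6414/895 ≈ 7.1665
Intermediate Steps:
J = -4 (J = -4 + (0*8)*(-16 - 71) = -4 + 0*(-87) = -4 + 0 = -4)
(-885 - 31185)/(-4471 + J) = (-885 - 31185)/(-4471 - 4) = -32070/(-4475) = -32070*(-1/4475) = 6414/895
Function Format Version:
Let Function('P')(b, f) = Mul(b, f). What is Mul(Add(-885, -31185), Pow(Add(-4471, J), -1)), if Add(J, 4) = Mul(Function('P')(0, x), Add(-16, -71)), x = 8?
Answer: Rational(6414, 895) ≈ 7.1665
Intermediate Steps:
J = -4 (J = Add(-4, Mul(Mul(0, 8), Add(-16, -71))) = Add(-4, Mul(0, -87)) = Add(-4, 0) = -4)
Mul(Add(-885, -31185), Pow(Add(-4471, J), -1)) = Mul(Add(-885, -31185), Pow(Add(-4471, -4), -1)) = Mul(-32070, Pow(-4475, -1)) = Mul(-32070, Rational(-1, 4475)) = Rational(6414, 895)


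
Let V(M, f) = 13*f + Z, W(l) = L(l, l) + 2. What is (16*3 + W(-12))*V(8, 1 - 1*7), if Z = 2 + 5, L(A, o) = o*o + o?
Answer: -12922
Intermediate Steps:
L(A, o) = o + o² (L(A, o) = o² + o = o + o²)
W(l) = 2 + l*(1 + l) (W(l) = l*(1 + l) + 2 = 2 + l*(1 + l))
Z = 7
V(M, f) = 7 + 13*f (V(M, f) = 13*f + 7 = 7 + 13*f)
(16*3 + W(-12))*V(8, 1 - 1*7) = (16*3 + (2 - 12*(1 - 12)))*(7 + 13*(1 - 1*7)) = (48 + (2 - 12*(-11)))*(7 + 13*(1 - 7)) = (48 + (2 + 132))*(7 + 13*(-6)) = (48 + 134)*(7 - 78) = 182*(-71) = -12922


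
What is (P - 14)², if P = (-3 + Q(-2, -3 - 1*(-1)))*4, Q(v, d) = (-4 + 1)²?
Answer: 100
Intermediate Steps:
Q(v, d) = 9 (Q(v, d) = (-3)² = 9)
P = 24 (P = (-3 + 9)*4 = 6*4 = 24)
(P - 14)² = (24 - 14)² = 10² = 100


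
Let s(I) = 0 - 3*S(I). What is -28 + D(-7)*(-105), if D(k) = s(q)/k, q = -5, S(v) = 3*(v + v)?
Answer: 1322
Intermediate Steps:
S(v) = 6*v (S(v) = 3*(2*v) = 6*v)
s(I) = -18*I (s(I) = 0 - 18*I = -18*I)
D(k) = 90/k (D(k) = (-18*(-5))/k = 90/k)
-28 + D(-7)*(-105) = -28 + (90/(-7))*(-105) = -28 + (90*(-1/7))*(-105) = -28 - 90/7*(-105) = -28 + 1350 = 1322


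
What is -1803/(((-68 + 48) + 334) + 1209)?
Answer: -1803/1523 ≈ -1.1838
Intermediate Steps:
-1803/(((-68 + 48) + 334) + 1209) = -1803/((-20 + 334) + 1209) = -1803/(314 + 1209) = -1803/1523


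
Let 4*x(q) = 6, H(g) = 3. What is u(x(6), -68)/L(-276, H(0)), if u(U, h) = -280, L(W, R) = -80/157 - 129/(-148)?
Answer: -6506080/8413 ≈ -773.34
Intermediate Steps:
x(q) = 3/2 (x(q) = (1/4)*6 = 3/2)
L(W, R) = 8413/23236 (L(W, R) = -80*1/157 - 129*(-1/148) = -80/157 + 129/148 = 8413/23236)
u(x(6), -68)/L(-276, H(0)) = -280/8413/23236 = -280*23236/8413 = -6506080/8413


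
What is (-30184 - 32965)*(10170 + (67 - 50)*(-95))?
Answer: -540239695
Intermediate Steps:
(-30184 - 32965)*(10170 + (67 - 50)*(-95)) = -63149*(10170 + 17*(-95)) = -63149*(10170 - 1615) = -63149*8555 = -540239695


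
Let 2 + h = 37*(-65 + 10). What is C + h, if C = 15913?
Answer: 13876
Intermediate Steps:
h = -2037 (h = -2 + 37*(-65 + 10) = -2 + 37*(-55) = -2 - 2035 = -2037)
C + h = 15913 - 2037 = 13876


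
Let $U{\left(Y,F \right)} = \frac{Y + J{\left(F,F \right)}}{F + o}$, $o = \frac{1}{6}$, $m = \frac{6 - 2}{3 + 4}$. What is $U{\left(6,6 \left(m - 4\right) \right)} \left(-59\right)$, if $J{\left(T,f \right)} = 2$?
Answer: $\frac{19824}{857} \approx 23.132$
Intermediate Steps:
$m = \frac{4}{7} \approx 0.57143$
$o = \frac{1}{6} \approx 0.16667$
$U{\left(Y,F \right)} = \frac{2 + Y}{\frac{1}{6} + F}$ ($U{\left(Y,F \right)} = \frac{Y + 2}{F + \frac{1}{6}} = \frac{2 + Y}{\frac{1}{6} + F}$)
$U{\left(6,6 \left(m - 4\right) \right)} \left(-59\right) = \frac{6 \left(2 + 6\right)}{1 + 6 \cdot 6 \left(\frac{4}{7} - 4\right)} \left(-59\right) = 6 \frac{1}{1 + 6 \cdot 6 \left(- \frac{24}{7}\right)} 8 \left(-59\right) = 6 \frac{1}{1 + 6 \left(- \frac{144}{7}\right)} 8 \left(-59\right) = 6 \frac{1}{1 - \frac{864}{7}} \cdot 8 \left(-59\right) = 6 \frac{1}{- \frac{857}{7}} \cdot 8 \left(-59\right) = 6 \left(- \frac{7}{857}\right) 8 \left(-59\right) = \left(- \frac{336}{857}\right) \left(-59\right) = \frac{19824}{857}$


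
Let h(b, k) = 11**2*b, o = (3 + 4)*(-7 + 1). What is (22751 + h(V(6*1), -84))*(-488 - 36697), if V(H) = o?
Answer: -657021765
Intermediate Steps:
o = -42 (o = 7*(-6) = -42)
V(H) = -42
h(b, k) = 121*b
(22751 + h(V(6*1), -84))*(-488 - 36697) = (22751 + 121*(-42))*(-488 - 36697) = (22751 - 5082)*(-37185) = 17669*(-37185) = -657021765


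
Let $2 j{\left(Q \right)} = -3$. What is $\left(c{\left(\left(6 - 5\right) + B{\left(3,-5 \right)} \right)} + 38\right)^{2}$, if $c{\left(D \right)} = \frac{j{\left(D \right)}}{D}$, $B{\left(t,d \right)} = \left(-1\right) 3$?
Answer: $\frac{24025}{16} \approx 1501.6$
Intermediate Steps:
$B{\left(t,d \right)} = -3$
$j{\left(Q \right)} = - \frac{3}{2}$ ($j{\left(Q \right)} = \frac{1}{2} \left(-3\right) = - \frac{3}{2}$)
$c{\left(D \right)} = - \frac{3}{2 D}$
$\left(c{\left(\left(6 - 5\right) + B{\left(3,-5 \right)} \right)} + 38\right)^{2} = \left(- \frac{3}{2 \left(\left(6 - 5\right) - 3\right)} + 38\right)^{2} = \left(- \frac{3}{2 \left(1 - 3\right)} + 38\right)^{2} = \left(- \frac{3}{2 \left(-2\right)} + 38\right)^{2} = \left(\left(- \frac{3}{2}\right) \left(- \frac{1}{2}\right) + 38\right)^{2} = \left(\frac{3}{4} + 38\right)^{2} = \left(\frac{155}{4}\right)^{2} = \frac{24025}{16}$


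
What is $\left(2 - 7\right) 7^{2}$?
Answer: $-245$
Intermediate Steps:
$\left(2 - 7\right) 7^{2} = \left(-5\right) 49 = -245$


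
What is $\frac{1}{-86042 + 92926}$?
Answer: $\frac{1}{6884} \approx 0.00014526$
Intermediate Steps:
$\frac{1}{-86042 + 92926} = \frac{1}{6884}$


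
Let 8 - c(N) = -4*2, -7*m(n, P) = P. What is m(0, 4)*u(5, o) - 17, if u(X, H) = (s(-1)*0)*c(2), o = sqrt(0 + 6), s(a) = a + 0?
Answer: -17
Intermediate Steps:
m(n, P) = -P/7
s(a) = a
o = sqrt(6) ≈ 2.4495
c(N) = 16 (c(N) = 8 - (-4)*2 = 8 - 1*(-8) = 8 + 8 = 16)
u(X, H) = 0 (u(X, H) = -1*0*16 = 0*16 = 0)
m(0, 4)*u(5, o) - 17 = -1/7*4*0 - 17 = -4/7*0 - 17 = 0 - 17 = -17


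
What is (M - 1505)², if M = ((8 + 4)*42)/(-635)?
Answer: 914278280041/403225 ≈ 2.2674e+6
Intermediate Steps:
M = -504/635 (M = (12*42)*(-1/635) = 504*(-1/635) = -504/635 ≈ -0.79370)
(M - 1505)² = (-504/635 - 1505)² = (-956179/635)² = 914278280041/403225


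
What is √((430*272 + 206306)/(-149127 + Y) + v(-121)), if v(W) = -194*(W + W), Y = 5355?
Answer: √242596724618370/71886 ≈ 216.67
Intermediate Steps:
v(W) = -388*W
√((430*272 + 206306)/(-149127 + Y) + v(-121)) = √((430*272 + 206306)/(-149127 + 5355) - 388*(-121)) = √((116960 + 206306)/(-143772) + 46948) = √(323266*(-1/143772) + 46948) = √(-161633/71886 + 46948) = √(3374742295/71886) = √242596724618370/71886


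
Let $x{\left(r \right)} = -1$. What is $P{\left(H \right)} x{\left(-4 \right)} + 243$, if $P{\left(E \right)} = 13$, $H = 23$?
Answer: $230$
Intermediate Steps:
$P{\left(H \right)} x{\left(-4 \right)} + 243 = 13 \left(-1\right) + 243 = -13 + 243 = 230$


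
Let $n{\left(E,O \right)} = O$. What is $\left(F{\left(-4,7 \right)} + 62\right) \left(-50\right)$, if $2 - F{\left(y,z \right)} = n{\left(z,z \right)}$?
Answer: $-2850$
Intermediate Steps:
$F{\left(y,z \right)} = 2 - z$
$\left(F{\left(-4,7 \right)} + 62\right) \left(-50\right) = \left(\left(2 - 7\right) + 62\right) \left(-50\right) = \left(-5 + 62\right) \left(-50\right) = 57 \left(-50\right) = -2850$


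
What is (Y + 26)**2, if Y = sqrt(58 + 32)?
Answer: 766 + 156*sqrt(10) ≈ 1259.3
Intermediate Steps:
Y = 3*sqrt(10) (Y = sqrt(90) = 3*sqrt(10) ≈ 9.4868)
(Y + 26)**2 = (3*sqrt(10) + 26)**2 = (26 + 3*sqrt(10))**2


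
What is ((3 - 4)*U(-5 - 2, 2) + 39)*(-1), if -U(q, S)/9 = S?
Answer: -57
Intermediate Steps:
U(q, S) = -9*S
((3 - 4)*U(-5 - 2, 2) + 39)*(-1) = ((3 - 4)*(-9*2) + 39)*(-1) = (-1*(-18) + 39)*(-1) = (18 + 39)*(-1) = 57*(-1) = -57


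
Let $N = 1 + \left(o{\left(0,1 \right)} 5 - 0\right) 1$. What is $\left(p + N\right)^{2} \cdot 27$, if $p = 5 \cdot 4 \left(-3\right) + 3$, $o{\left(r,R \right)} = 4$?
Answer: $34992$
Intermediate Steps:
$N = 21$ ($N = 1 + \left(4 \cdot 5 - 0\right) 1 = 1 + \left(20 + \left(-4 + 4\right)\right) 1 = 1 + \left(20 + 0\right) 1 = 1 + 20 \cdot 1 = 1 + 20 = 21$)
$p = -57$ ($p = 20 \left(-3\right) + 3 = -60 + 3 = -57$)
$\left(p + N\right)^{2} \cdot 27 = \left(-57 + 21\right)^{2} \cdot 27 = \left(-36\right)^{2} \cdot 27 = 1296 \cdot 27 = 34992$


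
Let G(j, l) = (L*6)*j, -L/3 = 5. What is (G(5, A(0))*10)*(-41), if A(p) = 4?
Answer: 184500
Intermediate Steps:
L = -15 (L = -3*5 = -15)
G(j, l) = -90*j (G(j, l) = (-15*6)*j = -90*j)
(G(5, A(0))*10)*(-41) = (-90*5*10)*(-41) = -450*10*(-41) = -4500*(-41) = 184500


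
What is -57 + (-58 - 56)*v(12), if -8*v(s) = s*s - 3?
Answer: 7809/4 ≈ 1952.3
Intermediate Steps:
v(s) = 3/8 - s²/8 (v(s) = -(s*s - 3)/8 = -(s² - 3)/8 = -(-3 + s²)/8 = 3/8 - s²/8)
-57 + (-58 - 56)*v(12) = -57 + (-58 - 56)*(3/8 - ⅛*12²) = -57 - 114*(3/8 - ⅛*144) = -57 - 114*(3/8 - 18) = -57 - 114*(-141/8) = -57 + 8037/4 = 7809/4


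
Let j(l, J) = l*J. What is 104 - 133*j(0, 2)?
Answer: 104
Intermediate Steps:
j(l, J) = J*l
104 - 133*j(0, 2) = 104 - 266*0 = 104 - 133*0 = 104 + 0 = 104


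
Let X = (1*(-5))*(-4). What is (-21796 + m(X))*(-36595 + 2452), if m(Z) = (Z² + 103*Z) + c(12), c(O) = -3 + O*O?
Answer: 655374885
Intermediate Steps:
c(O) = -3 + O²
X = 20 (X = -5*(-4) = 20)
m(Z) = 141 + Z² + 103*Z (m(Z) = (Z² + 103*Z) + (-3 + 12²) = (Z² + 103*Z) + (-3 + 144) = (Z² + 103*Z) + 141 = 141 + Z² + 103*Z)
(-21796 + m(X))*(-36595 + 2452) = (-21796 + (141 + 20² + 103*20))*(-36595 + 2452) = (-21796 + (141 + 400 + 2060))*(-34143) = (-21796 + 2601)*(-34143) = -19195*(-34143) = 655374885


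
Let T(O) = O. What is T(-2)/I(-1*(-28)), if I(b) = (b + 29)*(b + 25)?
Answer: -2/3021 ≈ -0.00066203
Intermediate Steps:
I(b) = (25 + b)*(29 + b) (I(b) = (29 + b)*(25 + b) = (25 + b)*(29 + b))
T(-2)/I(-1*(-28)) = -2/(725 + (-1*(-28))² + 54*(-1*(-28))) = -2/(725 + 28² + 54*28) = -2/(725 + 784 + 1512) = -2/3021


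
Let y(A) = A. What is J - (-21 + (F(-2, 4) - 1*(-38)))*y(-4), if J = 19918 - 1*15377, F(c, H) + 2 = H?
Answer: 4617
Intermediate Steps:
F(c, H) = -2 + H
J = 4541 (J = 19918 - 15377 = 4541)
J - (-21 + (F(-2, 4) - 1*(-38)))*y(-4) = 4541 - (-21 + ((-2 + 4) - 1*(-38)))*(-4) = 4541 - (-21 + (2 + 38))*(-4) = 4541 - (-21 + 40)*(-4) = 4541 - 19*(-4) = 4541 - 1*(-76) = 4541 + 76 = 4617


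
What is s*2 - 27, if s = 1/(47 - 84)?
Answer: -1001/37 ≈ -27.054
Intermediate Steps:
s = -1/37 (s = 1/(-37) = -1/37 ≈ -0.027027)
s*2 - 27 = -1/37*2 - 27 = -2/37 - 27 = -1001/37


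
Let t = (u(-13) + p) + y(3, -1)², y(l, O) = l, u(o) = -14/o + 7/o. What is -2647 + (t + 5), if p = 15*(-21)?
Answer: -38317/13 ≈ -2947.5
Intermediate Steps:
u(o) = -7/o
p = -315
t = -3971/13 (t = (-7/(-13) - 315) + 3² = (-7*(-1/13) - 315) + 9 = (7/13 - 315) + 9 = -4088/13 + 9 = -3971/13 ≈ -305.46)
-2647 + (t + 5) = -2647 + (-3971/13 + 5) = -2647 - 3906/13 = -38317/13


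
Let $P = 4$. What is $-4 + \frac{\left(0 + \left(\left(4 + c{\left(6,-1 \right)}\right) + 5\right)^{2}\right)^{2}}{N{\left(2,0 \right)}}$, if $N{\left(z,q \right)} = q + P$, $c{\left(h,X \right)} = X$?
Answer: $1020$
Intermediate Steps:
$N{\left(z,q \right)} = 4 + q$ ($N{\left(z,q \right)} = q + 4 = 4 + q$)
$-4 + \frac{\left(0 + \left(\left(4 + c{\left(6,-1 \right)}\right) + 5\right)^{2}\right)^{2}}{N{\left(2,0 \right)}} = -4 + \frac{\left(0 + \left(\left(4 - 1\right) + 5\right)^{2}\right)^{2}}{4 + 0} = -4 + \frac{\left(0 + \left(3 + 5\right)^{2}\right)^{2}}{4} = -4 + \left(0 + 8^{2}\right)^{2} \cdot \frac{1}{4} = -4 + \left(0 + 64\right)^{2} \cdot \frac{1}{4} = -4 + 64^{2} \cdot \frac{1}{4} = -4 + 4096 \cdot \frac{1}{4} = -4 + 1024 = 1020$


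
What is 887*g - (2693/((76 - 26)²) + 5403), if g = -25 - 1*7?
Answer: -84470193/2500 ≈ -33788.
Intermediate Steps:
g = -32 (g = -25 - 7 = -32)
887*g - (2693/((76 - 26)²) + 5403) = 887*(-32) - (2693/((76 - 26)²) + 5403) = -28384 - (2693/(50²) + 5403) = -28384 - (2693/2500 + 5403) = -28384 - 1*13510193/2500 = -28384 - 13510193/2500 = -84470193/2500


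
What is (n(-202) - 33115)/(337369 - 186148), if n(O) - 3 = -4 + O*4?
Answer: -11308/50407 ≈ -0.22433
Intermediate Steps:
n(O) = -1 + 4*O (n(O) = 3 + (-4 + O*4) = 3 + (-4 + 4*O) = -1 + 4*O)
(n(-202) - 33115)/(337369 - 186148) = ((-1 + 4*(-202)) - 33115)/(337369 - 186148) = ((-1 - 808) - 33115)/151221 = (-809 - 33115)*(1/151221) = -33924*1/151221 = -11308/50407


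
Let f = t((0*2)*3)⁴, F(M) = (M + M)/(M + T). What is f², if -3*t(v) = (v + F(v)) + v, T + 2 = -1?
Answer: 0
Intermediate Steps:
T = -3 (T = -2 - 1 = -3)
F(M) = 2*M/(-3 + M) (F(M) = (M + M)/(M - 3) = (2*M)/(-3 + M) = 2*M/(-3 + M))
t(v) = -2*v/3 - 2*v/(3*(-3 + v)) (t(v) = -((v + 2*v/(-3 + v)) + v)/3 = -(2*v + 2*v/(-3 + v))/3 = -2*v/3 - 2*v/(3*(-3 + v)))
f = 0 (f = (2*((0*2)*3)*(2 - 0*2*3)/(3*(-3 + (0*2)*3)))⁴ = (2*(0*3)*(2 - 0*3)/(3*(-3 + 0*3)))⁴ = ((⅔)*0*(2 - 1*0)/(-3 + 0))⁴ = ((⅔)*0*(2 + 0)/(-3))⁴ = ((⅔)*0*(-⅓)*2)⁴ = 0⁴ = 0)
f² = 0² = 0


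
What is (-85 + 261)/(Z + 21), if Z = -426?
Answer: -176/405 ≈ -0.43457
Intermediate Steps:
(-85 + 261)/(Z + 21) = (-85 + 261)/(-426 + 21) = 176/(-405) = 176*(-1/405) = -176/405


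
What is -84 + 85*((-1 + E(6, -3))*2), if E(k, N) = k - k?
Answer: -254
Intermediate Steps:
E(k, N) = 0
-84 + 85*((-1 + E(6, -3))*2) = -84 + 85*((-1 + 0)*2) = -84 + 85*(-1*2) = -84 + 85*(-2) = -84 - 170 = -254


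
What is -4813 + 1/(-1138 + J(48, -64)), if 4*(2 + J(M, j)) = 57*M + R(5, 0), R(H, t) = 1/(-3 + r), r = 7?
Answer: -35110851/7295 ≈ -4813.0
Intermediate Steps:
R(H, t) = ¼ (R(H, t) = 1/(-3 + 7) = 1/4 = ¼)
J(M, j) = -31/16 + 57*M/4 (J(M, j) = -2 + (57*M + ¼)/4 = -2 + (¼ + 57*M)/4 = -2 + (1/16 + 57*M/4) = -31/16 + 57*M/4)
-4813 + 1/(-1138 + J(48, -64)) = -4813 + 1/(-1138 + (-31/16 + (57/4)*48)) = -4813 + 1/(-1138 + (-31/16 + 684)) = -4813 + 1/(-1138 + 10913/16) = -4813 + 1/(-7295/16) = -4813 - 16/7295 = -35110851/7295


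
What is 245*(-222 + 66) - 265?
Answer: -38485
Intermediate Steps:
245*(-222 + 66) - 265 = 245*(-156) - 265 = -38220 - 265 = -38485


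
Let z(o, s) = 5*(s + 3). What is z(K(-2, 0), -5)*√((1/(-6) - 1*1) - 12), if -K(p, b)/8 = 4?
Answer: -5*I*√474/3 ≈ -36.286*I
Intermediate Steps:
K(p, b) = -32 (K(p, b) = -8*4 = -32)
z(o, s) = 15 + 5*s (z(o, s) = 5*(3 + s) = 15 + 5*s)
z(K(-2, 0), -5)*√((1/(-6) - 1*1) - 12) = (15 + 5*(-5))*√((1/(-6) - 1*1) - 12) = (15 - 25)*√((-⅙ - 1) - 12) = -10*√(-7/6 - 12) = -5*I*√474/3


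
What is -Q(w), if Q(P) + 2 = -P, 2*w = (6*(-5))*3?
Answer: -43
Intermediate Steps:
w = -45 (w = ((6*(-5))*3)/2 = (-30*3)/2 = (1/2)*(-90) = -45)
Q(P) = -2 - P
-Q(w) = -(-2 - 1*(-45)) = -(-2 + 45) = -1*43 = -43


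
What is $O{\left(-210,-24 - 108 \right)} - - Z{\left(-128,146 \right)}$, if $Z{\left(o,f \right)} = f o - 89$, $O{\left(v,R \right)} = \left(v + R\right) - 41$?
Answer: $-19160$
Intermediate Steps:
$O{\left(v,R \right)} = -41 + R + v$ ($O{\left(v,R \right)} = \left(R + v\right) - 41 = -41 + R + v$)
$Z{\left(o,f \right)} = -89 + f o$
$O{\left(-210,-24 - 108 \right)} - - Z{\left(-128,146 \right)} = \left(-41 - 132 - 210\right) - - (-89 + 146 \left(-128\right)) = \left(-41 - 132 - 210\right) - - (-89 - 18688) = -383 - \left(-1\right) \left(-18777\right) = -383 - 18777 = -19160$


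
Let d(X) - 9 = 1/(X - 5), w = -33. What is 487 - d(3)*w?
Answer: 1535/2 ≈ 767.50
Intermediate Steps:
d(X) = 9 + 1/(-5 + X) (d(X) = 9 + 1/(X - 5) = 9 + 1/(-5 + X))
487 - d(3)*w = 487 - (-44 + 9*3)/(-5 + 3)*(-33) = 487 - (-44 + 27)/(-2)*(-33) = 487 - (-½*(-17))*(-33) = 487 - 17*(-33)/2 = 487 - 1*(-561/2) = 487 + 561/2 = 1535/2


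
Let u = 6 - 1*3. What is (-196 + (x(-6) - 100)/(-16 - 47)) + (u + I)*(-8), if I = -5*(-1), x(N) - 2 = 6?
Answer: -16288/63 ≈ -258.54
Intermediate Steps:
x(N) = 8 (x(N) = 2 + 6 = 8)
u = 3 (u = 6 - 3 = 3)
I = 5
(-196 + (x(-6) - 100)/(-16 - 47)) + (u + I)*(-8) = (-196 + (8 - 100)/(-16 - 47)) + (3 + 5)*(-8) = (-196 - 92/(-63)) + 8*(-8) = (-196 - 92*(-1/63)) - 64 = (-196 + 92/63) - 64 = -12256/63 - 64 = -16288/63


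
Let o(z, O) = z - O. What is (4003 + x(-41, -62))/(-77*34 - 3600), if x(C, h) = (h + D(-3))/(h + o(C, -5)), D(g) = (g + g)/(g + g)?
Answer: -392355/609364 ≈ -0.64388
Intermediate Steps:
D(g) = 1 (D(g) = (2*g)/((2*g)) = (2*g)*(1/(2*g)) = 1)
x(C, h) = (1 + h)/(5 + C + h) (x(C, h) = (h + 1)/(h + (C - 1*(-5))) = (1 + h)/(h + (C + 5)) = (1 + h)/(h + (5 + C)) = (1 + h)/(5 + C + h))
(4003 + x(-41, -62))/(-77*34 - 3600) = (4003 + (1 - 62)/(5 - 41 - 62))/(-77*34 - 3600) = (4003 - 61/(-98))/(-2618 - 3600) = (4003 - 1/98*(-61))/(-6218) = (4003 + 61/98)*(-1/6218) = (392355/98)*(-1/6218) = -392355/609364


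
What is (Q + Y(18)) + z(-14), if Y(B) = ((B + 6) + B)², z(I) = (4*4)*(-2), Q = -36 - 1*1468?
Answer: 228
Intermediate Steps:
Q = -1504 (Q = -36 - 1468 = -1504)
z(I) = -32 (z(I) = 16*(-2) = -32)
Y(B) = (6 + 2*B)² (Y(B) = ((6 + B) + B)² = (6 + 2*B)²)
(Q + Y(18)) + z(-14) = (-1504 + 4*(3 + 18)²) - 32 = (-1504 + 4*21²) - 32 = (-1504 + 4*441) - 32 = (-1504 + 1764) - 32 = 260 - 32 = 228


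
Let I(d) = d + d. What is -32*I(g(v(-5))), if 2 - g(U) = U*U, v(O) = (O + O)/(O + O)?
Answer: -64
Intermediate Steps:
v(O) = 1 (v(O) = (2*O)/((2*O)) = (2*O)*(1/(2*O)) = 1)
g(U) = 2 - U**2 (g(U) = 2 - U*U = 2 - U**2)
I(d) = 2*d
-32*I(g(v(-5))) = -64*(2 - 1*1**2) = -64*(2 - 1*1) = -64*(2 - 1) = -64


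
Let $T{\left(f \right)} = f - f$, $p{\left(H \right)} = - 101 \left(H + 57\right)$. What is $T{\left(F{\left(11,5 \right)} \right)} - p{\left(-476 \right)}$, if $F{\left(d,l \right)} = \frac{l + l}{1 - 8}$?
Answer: $-42319$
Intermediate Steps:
$F{\left(d,l \right)} = - \frac{2 l}{7}$ ($F{\left(d,l \right)} = \frac{2 l}{-7} = 2 l \left(- \frac{1}{7}\right) = - \frac{2 l}{7}$)
$p{\left(H \right)} = -5757 - 101 H$ ($p{\left(H \right)} = - 101 \left(57 + H\right) = -5757 - 101 H$)
$T{\left(f \right)} = 0$
$T{\left(F{\left(11,5 \right)} \right)} - p{\left(-476 \right)} = 0 - \left(-5757 - -48076\right) = 0 - \left(-5757 + 48076\right) = 0 - 42319 = -42319$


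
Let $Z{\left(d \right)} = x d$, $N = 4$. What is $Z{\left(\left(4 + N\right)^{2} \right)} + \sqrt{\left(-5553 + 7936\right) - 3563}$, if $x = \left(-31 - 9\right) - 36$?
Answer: $-4864 + 2 i \sqrt{295} \approx -4864.0 + 34.351 i$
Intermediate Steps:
$x = -76$ ($x = \left(-31 - 9\right) - 36 = -40 - 36 = -76$)
$Z{\left(d \right)} = - 76 d$
$Z{\left(\left(4 + N\right)^{2} \right)} + \sqrt{\left(-5553 + 7936\right) - 3563} = - 76 \left(4 + 4\right)^{2} + \sqrt{\left(-5553 + 7936\right) - 3563} = - 76 \cdot 8^{2} + \sqrt{2383 - 3563} = \left(-76\right) 64 + \sqrt{-1180} = -4864 + 2 i \sqrt{295}$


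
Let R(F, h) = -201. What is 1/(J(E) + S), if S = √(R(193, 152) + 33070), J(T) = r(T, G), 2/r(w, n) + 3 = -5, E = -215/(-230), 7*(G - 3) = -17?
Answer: 4/525903 + 16*√32869/525903 ≈ 0.0055234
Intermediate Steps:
G = 4/7 (G = 3 + (⅐)*(-17) = 3 - 17/7 = 4/7 ≈ 0.57143)
E = 43/46 (E = -215*(-1/230) = 43/46 ≈ 0.93478)
r(w, n) = -¼ (r(w, n) = 2/(-3 - 5) = 2/(-8) = 2*(-⅛) = -¼)
J(T) = -¼
S = √32869 (S = √(-201 + 33070) = √32869 ≈ 181.30)
1/(J(E) + S) = 1/(-¼ + √32869)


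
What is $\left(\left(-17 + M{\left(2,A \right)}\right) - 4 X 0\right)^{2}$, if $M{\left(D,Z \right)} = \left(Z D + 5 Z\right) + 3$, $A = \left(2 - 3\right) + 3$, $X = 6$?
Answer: $0$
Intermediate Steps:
$A = 2$ ($A = -1 + 3 = 2$)
$M{\left(D,Z \right)} = 3 + 5 Z + D Z$ ($M{\left(D,Z \right)} = \left(D Z + 5 Z\right) + 3 = \left(5 Z + D Z\right) + 3 = 3 + 5 Z + D Z$)
$\left(\left(-17 + M{\left(2,A \right)}\right) - 4 X 0\right)^{2} = \left(\left(-17 + \left(3 + 5 \cdot 2 + 2 \cdot 2\right)\right) \left(-4\right) 6 \cdot 0\right)^{2} = \left(\left(-17 + \left(3 + 10 + 4\right)\right) \left(\left(-24\right) 0\right)\right)^{2} = \left(\left(-17 + 17\right) 0\right)^{2} = \left(0 \cdot 0\right)^{2} = 0^{2} = 0$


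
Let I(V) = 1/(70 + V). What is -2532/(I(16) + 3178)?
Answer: -72584/91103 ≈ -0.79672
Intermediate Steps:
-2532/(I(16) + 3178) = -2532/(1/(70 + 16) + 3178) = -2532/(1/86 + 3178) = -2532/273309/86 = -2532*86/273309 = -72584/91103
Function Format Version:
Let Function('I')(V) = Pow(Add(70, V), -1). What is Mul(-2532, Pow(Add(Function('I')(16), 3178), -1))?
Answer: Rational(-72584, 91103) ≈ -0.79672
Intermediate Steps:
Mul(-2532, Pow(Add(Function('I')(16), 3178), -1)) = Mul(-2532, Pow(Add(Pow(Add(70, 16), -1), 3178), -1)) = Mul(-2532, Pow(Add(Pow(86, -1), 3178), -1)) = Mul(-2532, Pow(Add(Rational(1, 86), 3178), -1)) = Mul(-2532, Pow(Rational(273309, 86), -1)) = Mul(-2532, Rational(86, 273309)) = Rational(-72584, 91103)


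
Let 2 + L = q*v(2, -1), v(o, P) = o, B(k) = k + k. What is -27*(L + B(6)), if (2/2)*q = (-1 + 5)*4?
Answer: -1134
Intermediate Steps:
B(k) = 2*k
q = 16 (q = (-1 + 5)*4 = 4*4 = 16)
L = 30 (L = -2 + 16*2 = -2 + 32 = 30)
-27*(L + B(6)) = -27*(30 + 2*6) = -27*(30 + 12) = -27*42 = -1134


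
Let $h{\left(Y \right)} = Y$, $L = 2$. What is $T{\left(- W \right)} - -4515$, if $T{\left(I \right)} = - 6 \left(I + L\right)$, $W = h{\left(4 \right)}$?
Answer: $4527$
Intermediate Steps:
$W = 4$
$T{\left(I \right)} = -12 - 6 I$ ($T{\left(I \right)} = - 6 \left(I + 2\right) = - 6 \left(2 + I\right) = -12 - 6 I$)
$T{\left(- W \right)} - -4515 = \left(-12 - 6 \left(\left(-1\right) 4\right)\right) - -4515 = \left(-12 - -24\right) + 4515 = \left(-12 + 24\right) + 4515 = 12 + 4515 = 4527$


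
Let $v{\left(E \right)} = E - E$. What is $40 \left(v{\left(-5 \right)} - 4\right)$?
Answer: $-160$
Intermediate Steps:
$v{\left(E \right)} = 0$
$40 \left(v{\left(-5 \right)} - 4\right) = 40 \left(0 - 4\right) = 40 \left(-4\right) = -160$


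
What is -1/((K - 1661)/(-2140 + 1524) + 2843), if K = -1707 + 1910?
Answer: -308/876373 ≈ -0.00035145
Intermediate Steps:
K = 203
-1/((K - 1661)/(-2140 + 1524) + 2843) = -1/((203 - 1661)/(-2140 + 1524) + 2843) = -1/(-1458/(-616) + 2843) = -1/(-1458*(-1/616) + 2843) = -1/(729/308 + 2843) = -1/876373/308 = -1*308/876373 = -308/876373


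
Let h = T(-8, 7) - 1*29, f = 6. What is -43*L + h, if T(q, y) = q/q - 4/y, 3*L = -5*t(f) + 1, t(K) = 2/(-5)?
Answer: -501/7 ≈ -71.571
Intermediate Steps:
t(K) = -⅖ (t(K) = 2*(-⅕) = -⅖)
L = 1 (L = (-5*(-⅖) + 1)/3 = (2 + 1)/3 = (⅓)*3 = 1)
T(q, y) = 1 - 4/y
h = -200/7 (h = (-4 + 7)/7 - 1*29 = (⅐)*3 - 29 = 3/7 - 29 = -200/7 ≈ -28.571)
-43*L + h = -43*1 - 200/7 = -43 - 200/7 = -501/7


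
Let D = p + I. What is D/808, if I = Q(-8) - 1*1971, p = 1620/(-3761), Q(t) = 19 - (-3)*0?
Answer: -1835773/759722 ≈ -2.4164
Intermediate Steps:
Q(t) = 19 (Q(t) = 19 - 1*0 = 19 + 0 = 19)
p = -1620/3761 (p = 1620*(-1/3761) = -1620/3761 ≈ -0.43074)
I = -1952 (I = 19 - 1*1971 = 19 - 1971 = -1952)
D = -7343092/3761 (D = -1620/3761 - 1952 = -7343092/3761 ≈ -1952.4)
D/808 = -7343092/3761/808 = -7343092/3761*1/808 = -1835773/759722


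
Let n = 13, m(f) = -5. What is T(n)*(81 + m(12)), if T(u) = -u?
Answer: -988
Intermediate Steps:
T(n)*(81 + m(12)) = (-1*13)*(81 - 5) = -13*76 = -988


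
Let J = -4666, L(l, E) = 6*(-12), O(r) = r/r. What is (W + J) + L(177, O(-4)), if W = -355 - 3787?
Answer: -8880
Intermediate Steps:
O(r) = 1
L(l, E) = -72
W = -4142
(W + J) + L(177, O(-4)) = (-4142 - 4666) - 72 = -8808 - 72 = -8880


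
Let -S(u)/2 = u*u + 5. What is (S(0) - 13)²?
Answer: 529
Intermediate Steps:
S(u) = -10 - 2*u² (S(u) = -2*(u*u + 5) = -2*(u² + 5) = -2*(5 + u²) = -10 - 2*u²)
(S(0) - 13)² = ((-10 - 2*0²) - 13)² = ((-10 - 2*0) - 13)² = ((-10 + 0) - 13)² = (-10 - 13)² = (-23)² = 529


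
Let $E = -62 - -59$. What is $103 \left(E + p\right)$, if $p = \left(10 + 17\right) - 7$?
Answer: $1751$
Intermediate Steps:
$p = 20$ ($p = 27 - 7 = 20$)
$E = -3$ ($E = -62 + 59 = -3$)
$103 \left(E + p\right) = 103 \left(-3 + 20\right) = 103 \cdot 17 = 1751$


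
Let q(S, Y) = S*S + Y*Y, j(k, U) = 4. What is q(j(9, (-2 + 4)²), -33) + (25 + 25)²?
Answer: 3605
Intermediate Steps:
q(S, Y) = S² + Y²
q(j(9, (-2 + 4)²), -33) + (25 + 25)² = (4² + (-33)²) + (25 + 25)² = (16 + 1089) + 50² = 1105 + 2500 = 3605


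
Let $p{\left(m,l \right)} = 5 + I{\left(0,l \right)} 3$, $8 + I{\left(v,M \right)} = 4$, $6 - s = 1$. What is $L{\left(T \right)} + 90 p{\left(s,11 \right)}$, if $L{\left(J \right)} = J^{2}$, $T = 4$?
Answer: $-614$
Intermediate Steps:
$s = 5$ ($s = 6 - 1 = 5$)
$I{\left(v,M \right)} = -4$ ($I{\left(v,M \right)} = -8 + 4 = -4$)
$p{\left(m,l \right)} = -7$ ($p{\left(m,l \right)} = 5 - 12 = -7$)
$L{\left(T \right)} + 90 p{\left(s,11 \right)} = 4^{2} + 90 \left(-7\right) = 16 - 630 = -614$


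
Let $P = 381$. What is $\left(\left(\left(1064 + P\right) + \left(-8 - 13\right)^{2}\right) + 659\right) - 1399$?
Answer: $1146$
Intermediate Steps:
$\left(\left(\left(1064 + P\right) + \left(-8 - 13\right)^{2}\right) + 659\right) - 1399 = \left(\left(\left(1064 + 381\right) + \left(-8 - 13\right)^{2}\right) + 659\right) - 1399 = \left(\left(1445 + \left(-21\right)^{2}\right) + 659\right) - 1399 = \left(\left(1445 + 441\right) + 659\right) - 1399 = \left(1886 + 659\right) - 1399 = 2545 - 1399 = 1146$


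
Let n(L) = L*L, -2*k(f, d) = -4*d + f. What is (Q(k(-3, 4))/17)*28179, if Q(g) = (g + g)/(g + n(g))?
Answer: 37572/119 ≈ 315.73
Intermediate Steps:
k(f, d) = 2*d - f/2 (k(f, d) = -(-4*d + f)/2 = -(f - 4*d)/2 = 2*d - f/2)
n(L) = L²
Q(g) = 2*g/(g + g²) (Q(g) = (g + g)/(g + g²) = (2*g)/(g + g²) = 2*g/(g + g²))
(Q(k(-3, 4))/17)*28179 = ((2/(1 + (2*4 - ½*(-3))))/17)*28179 = ((2/(1 + (8 + 3/2)))*(1/17))*28179 = ((2/(1 + 19/2))*(1/17))*28179 = ((2/(21/2))*(1/17))*28179 = ((2*(2/21))*(1/17))*28179 = ((4/21)*(1/17))*28179 = (4/357)*28179 = 37572/119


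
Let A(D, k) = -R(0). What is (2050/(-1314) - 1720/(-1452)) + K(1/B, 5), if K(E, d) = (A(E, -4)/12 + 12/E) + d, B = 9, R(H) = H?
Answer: 8953306/79497 ≈ 112.62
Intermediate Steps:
A(D, k) = 0 (A(D, k) = -1*0 = 0)
K(E, d) = d + 12/E (K(E, d) = (0/12 + 12/E) + d = (0*(1/12) + 12/E) + d = (0 + 12/E) + d = 12/E + d = d + 12/E)
(2050/(-1314) - 1720/(-1452)) + K(1/B, 5) = (2050/(-1314) - 1720/(-1452)) + (5 + 12/(1/9)) = (2050*(-1/1314) - 1720*(-1/1452)) + (5 + 12/(⅑)) = (-1025/657 + 430/363) + (5 + 12*9) = -29855/79497 + (5 + 108) = -29855/79497 + 113 = 8953306/79497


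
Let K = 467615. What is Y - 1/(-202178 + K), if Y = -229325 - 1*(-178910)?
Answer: -13382006356/265437 ≈ -50415.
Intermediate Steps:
Y = -50415 (Y = -229325 + 178910 = -50415)
Y - 1/(-202178 + K) = -50415 - 1/(-202178 + 467615) = -50415 - 1/265437 = -13382006356/265437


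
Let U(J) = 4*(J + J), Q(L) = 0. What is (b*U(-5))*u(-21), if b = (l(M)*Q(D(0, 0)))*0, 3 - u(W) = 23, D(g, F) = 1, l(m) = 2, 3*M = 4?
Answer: 0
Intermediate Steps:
M = 4/3 (M = (⅓)*4 = 4/3 ≈ 1.3333)
u(W) = -20 (u(W) = 3 - 1*23 = 3 - 23 = -20)
U(J) = 8*J (U(J) = 4*(2*J) = 8*J)
b = 0 (b = (2*0)*0 = 0*0 = 0)
(b*U(-5))*u(-21) = (0*(8*(-5)))*(-20) = (0*(-40))*(-20) = 0*(-20) = 0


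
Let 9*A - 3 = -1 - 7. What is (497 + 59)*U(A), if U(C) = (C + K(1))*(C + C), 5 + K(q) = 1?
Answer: 227960/81 ≈ 2814.3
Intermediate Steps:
K(q) = -4 (K(q) = -5 + 1 = -4)
A = -5/9 (A = ⅓ + (-1 - 7)/9 = ⅓ + (⅑)*(-8) = ⅓ - 8/9 = -5/9 ≈ -0.55556)
U(C) = 2*C*(-4 + C) (U(C) = (C - 4)*(C + C) = (-4 + C)*(2*C) = 2*C*(-4 + C))
(497 + 59)*U(A) = (497 + 59)*(2*(-5/9)*(-4 - 5/9)) = 556*(2*(-5/9)*(-41/9)) = 556*(410/81) = 227960/81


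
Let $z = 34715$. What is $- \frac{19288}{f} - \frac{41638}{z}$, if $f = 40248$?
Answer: $- \frac{293178643}{174651165} \approx -1.6787$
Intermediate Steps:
$- \frac{19288}{f} - \frac{41638}{z} = - \frac{19288}{40248} - \frac{41638}{34715} = \left(-19288\right) \frac{1}{40248} - \frac{41638}{34715} = - \frac{2411}{5031} - \frac{41638}{34715} = - \frac{293178643}{174651165}$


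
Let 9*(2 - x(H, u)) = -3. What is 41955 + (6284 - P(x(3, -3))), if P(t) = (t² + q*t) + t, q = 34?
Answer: 433367/9 ≈ 48152.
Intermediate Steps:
x(H, u) = 7/3 (x(H, u) = 2 - ⅑*(-3) = 2 + ⅓ = 7/3)
P(t) = t² + 35*t (P(t) = (t² + 34*t) + t = t² + 35*t)
41955 + (6284 - P(x(3, -3))) = 41955 + (6284 - 7*(35 + 7/3)/3) = 41955 + (6284 - 7*112/(3*3)) = 41955 + (6284 - 1*784/9) = 41955 + (6284 - 784/9) = 41955 + 55772/9 = 433367/9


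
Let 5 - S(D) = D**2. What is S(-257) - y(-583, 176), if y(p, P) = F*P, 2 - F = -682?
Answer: -186428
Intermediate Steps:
F = 684 (F = 2 - 1*(-682) = 2 + 682 = 684)
S(D) = 5 - D**2
y(p, P) = 684*P
S(-257) - y(-583, 176) = (5 - 1*(-257)**2) - 684*176 = (5 - 1*66049) - 1*120384 = (5 - 66049) - 120384 = -66044 - 120384 = -186428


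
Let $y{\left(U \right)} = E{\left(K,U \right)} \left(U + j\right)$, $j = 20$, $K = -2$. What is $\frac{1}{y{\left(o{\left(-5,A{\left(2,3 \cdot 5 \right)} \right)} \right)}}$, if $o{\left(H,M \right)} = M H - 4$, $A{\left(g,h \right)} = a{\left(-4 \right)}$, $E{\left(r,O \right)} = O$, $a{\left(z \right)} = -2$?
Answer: $\frac{1}{156} \approx 0.0064103$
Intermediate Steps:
$A{\left(g,h \right)} = -2$
$o{\left(H,M \right)} = -4 + H M$ ($o{\left(H,M \right)} = H M - 4 = -4 + H M$)
$y{\left(U \right)} = U \left(20 + U\right)$ ($y{\left(U \right)} = U \left(U + 20\right) = U \left(20 + U\right)$)
$\frac{1}{y{\left(o{\left(-5,A{\left(2,3 \cdot 5 \right)} \right)} \right)}} = \frac{1}{\left(-4 - -10\right) \left(20 - -6\right)} = \frac{1}{\left(-4 + 10\right) \left(20 + \left(-4 + 10\right)\right)} = \frac{1}{6 \left(20 + 6\right)} = \frac{1}{6 \cdot 26} = \frac{1}{156}$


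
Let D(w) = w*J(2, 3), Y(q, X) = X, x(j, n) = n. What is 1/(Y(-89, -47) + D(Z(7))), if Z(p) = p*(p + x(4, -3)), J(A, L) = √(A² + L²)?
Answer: 47/7983 + 28*√13/7983 ≈ 0.018534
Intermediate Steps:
Z(p) = p*(-3 + p) (Z(p) = p*(p - 3) = p*(-3 + p))
D(w) = w*√13 (D(w) = w*√(2² + 3²) = w*√(4 + 9) = w*√13)
1/(Y(-89, -47) + D(Z(7))) = 1/(-47 + (7*(-3 + 7))*√13) = 1/(-47 + (7*4)*√13) = 1/(-47 + 28*√13)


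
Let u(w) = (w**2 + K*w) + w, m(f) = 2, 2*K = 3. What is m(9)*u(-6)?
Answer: 42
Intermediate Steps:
K = 3/2 (K = (1/2)*3 = 3/2 ≈ 1.5000)
u(w) = w**2 + 5*w/2 (u(w) = (w**2 + 3*w/2) + w = w**2 + 5*w/2)
m(9)*u(-6) = 2*((1/2)*(-6)*(5 + 2*(-6))) = 2*((1/2)*(-6)*(5 - 12)) = 2*((1/2)*(-6)*(-7)) = 2*21 = 42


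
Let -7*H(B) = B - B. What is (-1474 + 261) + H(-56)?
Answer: -1213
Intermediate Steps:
H(B) = 0 (H(B) = -(B - B)/7 = -⅐*0 = 0)
(-1474 + 261) + H(-56) = (-1474 + 261) + 0 = -1213 + 0 = -1213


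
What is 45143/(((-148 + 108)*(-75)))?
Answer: 45143/3000 ≈ 15.048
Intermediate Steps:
45143/(((-148 + 108)*(-75))) = 45143/((-40*(-75))) = 45143/3000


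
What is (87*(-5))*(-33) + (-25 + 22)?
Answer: 14352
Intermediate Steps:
(87*(-5))*(-33) + (-25 + 22) = -435*(-33) - 3 = 14355 - 3 = 14352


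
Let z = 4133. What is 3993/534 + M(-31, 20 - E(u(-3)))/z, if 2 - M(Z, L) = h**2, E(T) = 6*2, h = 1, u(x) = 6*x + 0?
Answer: 5501201/735674 ≈ 7.4778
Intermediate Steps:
u(x) = 6*x
E(T) = 12
M(Z, L) = 1 (M(Z, L) = 2 - 1*1**2 = 2 - 1*1 = 2 - 1 = 1)
3993/534 + M(-31, 20 - E(u(-3)))/z = 3993/534 + 1/4133 = 3993*(1/534) + 1*(1/4133) = 1331/178 + 1/4133 = 5501201/735674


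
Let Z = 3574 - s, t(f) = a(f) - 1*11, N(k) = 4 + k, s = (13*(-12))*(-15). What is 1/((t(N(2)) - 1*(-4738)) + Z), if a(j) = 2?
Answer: 1/5963 ≈ 0.00016770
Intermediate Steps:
s = 2340 (s = -156*(-15) = 2340)
t(f) = -9 (t(f) = 2 - 1*11 = 2 - 11 = -9)
Z = 1234 (Z = 3574 - 1*2340 = 3574 - 2340 = 1234)
1/((t(N(2)) - 1*(-4738)) + Z) = 1/((-9 - 1*(-4738)) + 1234) = 1/((-9 + 4738) + 1234) = 1/(4729 + 1234) = 1/5963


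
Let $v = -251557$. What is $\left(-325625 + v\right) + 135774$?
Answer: $-441408$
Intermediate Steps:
$\left(-325625 + v\right) + 135774 = \left(-325625 - 251557\right) + 135774 = -577182 + 135774 = -441408$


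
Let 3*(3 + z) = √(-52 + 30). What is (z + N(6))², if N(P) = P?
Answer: (9 + I*√22)²/9 ≈ 6.5556 + 9.3808*I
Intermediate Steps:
z = -3 + I*√22/3 (z = -3 + √(-52 + 30)/3 = -3 + √(-22)/3 = -3 + (I*√22)/3 = -3 + I*√22/3 ≈ -3.0 + 1.5635*I)
(z + N(6))² = ((-3 + I*√22/3) + 6)² = (3 + I*√22/3)²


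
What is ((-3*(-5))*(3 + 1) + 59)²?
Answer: 14161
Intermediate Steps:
((-3*(-5))*(3 + 1) + 59)² = (15*4 + 59)² = (60 + 59)² = 119² = 14161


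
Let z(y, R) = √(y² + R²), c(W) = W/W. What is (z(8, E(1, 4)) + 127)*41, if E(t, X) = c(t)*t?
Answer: 5207 + 41*√65 ≈ 5537.6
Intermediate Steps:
c(W) = 1
E(t, X) = t (E(t, X) = 1*t = t)
z(y, R) = √(R² + y²)
(z(8, E(1, 4)) + 127)*41 = (√(1² + 8²) + 127)*41 = (√(1 + 64) + 127)*41 = (√65 + 127)*41 = (127 + √65)*41 = 5207 + 41*√65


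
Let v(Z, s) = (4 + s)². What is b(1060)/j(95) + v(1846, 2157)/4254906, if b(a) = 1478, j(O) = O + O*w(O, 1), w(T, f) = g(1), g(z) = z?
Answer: 3588018029/404216070 ≈ 8.8765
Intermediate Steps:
w(T, f) = 1
j(O) = 2*O (j(O) = O + O*1 = O + O = 2*O)
b(1060)/j(95) + v(1846, 2157)/4254906 = 1478/((2*95)) + (4 + 2157)²/4254906 = 1478/190 + 2161²*(1/4254906) = 1478*(1/190) + 4669921*(1/4254906) = 739/95 + 4669921/4254906 = 3588018029/404216070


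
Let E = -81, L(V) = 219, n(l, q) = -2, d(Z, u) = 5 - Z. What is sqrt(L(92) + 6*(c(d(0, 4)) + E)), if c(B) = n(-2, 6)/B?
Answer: I*sqrt(6735)/5 ≈ 16.413*I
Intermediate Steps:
c(B) = -2/B
sqrt(L(92) + 6*(c(d(0, 4)) + E)) = sqrt(219 + 6*(-2/(5 - 1*0) - 81)) = sqrt(219 + 6*(-2/(5 + 0) - 81)) = sqrt(219 + 6*(-2/5 - 81)) = sqrt(219 + 6*(-407/5)) = sqrt(219 - 2442/5) = sqrt(-1347/5) = I*sqrt(6735)/5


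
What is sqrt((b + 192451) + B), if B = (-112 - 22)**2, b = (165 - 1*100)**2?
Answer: 6*sqrt(5962) ≈ 463.28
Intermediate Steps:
b = 4225 (b = (165 - 100)**2 = 65**2 = 4225)
B = 17956 (B = (-134)**2 = 17956)
sqrt((b + 192451) + B) = sqrt((4225 + 192451) + 17956) = sqrt(196676 + 17956) = sqrt(214632) = 6*sqrt(5962)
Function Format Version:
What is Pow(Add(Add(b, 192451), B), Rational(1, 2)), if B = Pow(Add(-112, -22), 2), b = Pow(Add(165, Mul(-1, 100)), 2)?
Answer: Mul(6, Pow(5962, Rational(1, 2))) ≈ 463.28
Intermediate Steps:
b = 4225 (b = Pow(Add(165, -100), 2) = Pow(65, 2) = 4225)
B = 17956 (B = Pow(-134, 2) = 17956)
Pow(Add(Add(b, 192451), B), Rational(1, 2)) = Pow(Add(Add(4225, 192451), 17956), Rational(1, 2)) = Pow(Add(196676, 17956), Rational(1, 2)) = Pow(214632, Rational(1, 2)) = Mul(6, Pow(5962, Rational(1, 2)))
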